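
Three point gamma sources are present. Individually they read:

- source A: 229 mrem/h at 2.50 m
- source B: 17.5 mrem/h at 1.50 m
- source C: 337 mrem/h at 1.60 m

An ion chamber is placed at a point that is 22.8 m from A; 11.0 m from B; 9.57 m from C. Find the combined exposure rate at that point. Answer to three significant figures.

Each source contributes Iᵢ·(dᵢ/rᵢ)²; contributions add.
A: 229 × (2.50/22.8)² = 2.753 mrem/h
B: 17.5 × (1.50/11.0)² = 0.3254 mrem/h
C: 337 × (1.60/9.57)² = 9.420 mrem/h
Total = 2.753 + 0.3254 + 9.420 = 12.50 mrem/h.

12.5 mrem/h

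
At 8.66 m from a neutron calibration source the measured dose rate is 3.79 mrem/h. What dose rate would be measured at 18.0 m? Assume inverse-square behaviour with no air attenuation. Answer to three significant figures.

Since intensity falls as 1/r², scaling from 8.66 m to 18.0 m:
3.79 × (8.66/18.0)² = 3.79 × 0.2315 = 0.8774 mrem/h.

0.877 mrem/h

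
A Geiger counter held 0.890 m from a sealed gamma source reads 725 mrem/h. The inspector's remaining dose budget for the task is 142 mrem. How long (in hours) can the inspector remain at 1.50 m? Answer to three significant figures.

0.556 h

Since intensity falls as 1/r², rate at 1.50 m:
(0.890/1.50)² = 0.3520, so 725 × 0.3520 = 255.2 mrem/h.
Stay time = 142 mrem ÷ 255.2 mrem/h = 0.5564 h.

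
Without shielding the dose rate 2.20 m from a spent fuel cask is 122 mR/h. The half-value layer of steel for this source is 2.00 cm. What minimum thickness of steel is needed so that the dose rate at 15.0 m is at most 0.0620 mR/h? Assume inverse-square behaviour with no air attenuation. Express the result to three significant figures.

At 15.0 m, distance alone gives (2.20/15.0)² = 0.02151, so 122 × 0.02151 = 2.624 mR/h.
Further attenuation needed: 2.624/0.0620 = 42.32.
n = log₂(42.32) = 5.403 half-value layers.
Thickness = 5.403 × 2.00 cm = 10.81 cm.

10.8 cm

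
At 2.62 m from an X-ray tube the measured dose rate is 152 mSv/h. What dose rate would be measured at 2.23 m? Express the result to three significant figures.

Using I₁d₁² = I₂d₂², scaling from 2.62 m to 2.23 m:
(2.62/2.23)² = 1.380, so 152 × 1.380 = 209.8 mSv/h.

210 mSv/h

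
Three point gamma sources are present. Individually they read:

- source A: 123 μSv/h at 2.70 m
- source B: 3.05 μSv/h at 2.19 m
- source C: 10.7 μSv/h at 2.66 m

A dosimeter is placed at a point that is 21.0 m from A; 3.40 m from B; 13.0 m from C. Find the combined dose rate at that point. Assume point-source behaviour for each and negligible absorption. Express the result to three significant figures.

Each source contributes Iᵢ·(dᵢ/rᵢ)²; contributions add.
A: 123 × (2.70/21.0)² = 2.033 μSv/h
B: 3.05 × (2.19/3.40)² = 1.265 μSv/h
C: 10.7 × (2.66/13.0)² = 0.4480 μSv/h
Total = 2.033 + 1.265 + 0.4480 = 3.746 μSv/h.

3.75 μSv/h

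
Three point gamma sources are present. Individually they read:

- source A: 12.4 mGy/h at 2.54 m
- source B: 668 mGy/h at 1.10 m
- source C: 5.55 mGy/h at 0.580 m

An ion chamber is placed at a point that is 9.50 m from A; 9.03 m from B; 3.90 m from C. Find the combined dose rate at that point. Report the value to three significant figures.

10.9 mGy/h

By superposition, sum each source's inverse-square contribution:
A: 12.4 × (2.54/9.50)² = 0.8864 mGy/h
B: 668 × (1.10/9.03)² = 9.913 mGy/h
C: 5.55 × (0.580/3.90)² = 0.1227 mGy/h
Total = 0.8864 + 9.913 + 0.1227 = 10.92 mGy/h.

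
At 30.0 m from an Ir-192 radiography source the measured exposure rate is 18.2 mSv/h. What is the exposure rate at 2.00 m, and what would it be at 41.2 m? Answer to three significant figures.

Using I₁d₁² = I₂d₂²,
At 2.00 m: (30.0/2.00)² = 225.0, so 18.2 × 225.0 = 4095 mSv/h
At 41.2 m: (2.00/41.2)² = 0.002356, so 4095 × 0.002356 = 9.648 mSv/h.

4100 mSv/h; 9.65 mSv/h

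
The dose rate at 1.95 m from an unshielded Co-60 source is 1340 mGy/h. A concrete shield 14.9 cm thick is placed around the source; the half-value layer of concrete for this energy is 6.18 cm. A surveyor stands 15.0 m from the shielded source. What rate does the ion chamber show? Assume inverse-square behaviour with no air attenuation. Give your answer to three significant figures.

4.26 mGy/h

Distance alone: 1340 × (1.95/15.0)² = 1340 × 0.01690 = 22.65 mGy/h.
Shield: 14.9/6.18 = 2.411 half-value layers → attenuation 2^(−2.411) = 0.1880.
Combined: 22.65 × 0.1880 = 4.258 mGy/h.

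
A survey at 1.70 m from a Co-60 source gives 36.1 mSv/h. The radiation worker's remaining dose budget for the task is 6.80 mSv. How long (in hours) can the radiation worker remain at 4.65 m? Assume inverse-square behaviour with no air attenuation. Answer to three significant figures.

Using I₁d₁² = I₂d₂², rate at 4.65 m:
(1.70/4.65)² = 0.1337, so 36.1 × 0.1337 = 4.827 mSv/h.
Stay time = 6.80 mSv ÷ 4.827 mSv/h = 1.409 h.

1.41 h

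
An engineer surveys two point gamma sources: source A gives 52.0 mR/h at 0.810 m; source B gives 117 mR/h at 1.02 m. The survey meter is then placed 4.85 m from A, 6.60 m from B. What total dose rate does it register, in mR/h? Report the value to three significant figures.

4.24 mR/h

Each source contributes Iᵢ·(dᵢ/rᵢ)²; contributions add.
A: 52.0 × (0.810/4.85)² = 1.450 mR/h
B: 117 × (1.02/6.60)² = 2.794 mR/h
Total = 1.450 + 2.794 = 4.244 mR/h.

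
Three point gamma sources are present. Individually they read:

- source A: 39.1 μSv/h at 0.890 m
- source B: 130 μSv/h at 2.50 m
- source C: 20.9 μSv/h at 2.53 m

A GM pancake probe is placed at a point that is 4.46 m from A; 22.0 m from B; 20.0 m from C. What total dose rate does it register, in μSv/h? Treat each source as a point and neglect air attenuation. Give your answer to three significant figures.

Each source contributes Iᵢ·(dᵢ/rᵢ)²; contributions add.
A: 39.1 × (0.890/4.46)² = 1.557 μSv/h
B: 130 × (2.50/22.0)² = 1.679 μSv/h
C: 20.9 × (2.53/20.0)² = 0.3344 μSv/h
Total = 1.557 + 1.679 + 0.3344 = 3.570 μSv/h.

3.57 μSv/h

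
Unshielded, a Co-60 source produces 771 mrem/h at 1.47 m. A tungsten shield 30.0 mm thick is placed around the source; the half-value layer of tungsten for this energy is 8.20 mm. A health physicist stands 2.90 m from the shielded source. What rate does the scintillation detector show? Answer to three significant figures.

Distance alone: (1.47/2.90)² = 0.2569, so 771 × 0.2569 = 198.1 mrem/h.
Shield: 30.0/8.20 = 3.659 half-value layers → attenuation 2^(−3.659) = 0.07916.
Combined: 198.1 × 0.07916 = 15.68 mrem/h.

15.7 mrem/h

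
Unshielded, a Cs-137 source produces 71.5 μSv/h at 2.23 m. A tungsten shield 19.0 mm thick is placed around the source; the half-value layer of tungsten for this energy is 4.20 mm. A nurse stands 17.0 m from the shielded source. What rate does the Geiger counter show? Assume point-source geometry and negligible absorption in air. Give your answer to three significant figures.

0.0535 μSv/h

Distance alone: (2.23/17.0)² = 0.01721, so 71.5 × 0.01721 = 1.231 μSv/h.
Shield: 19.0/4.20 = 4.524 half-value layers → attenuation 2^(−4.524) = 0.04347.
Combined: 1.231 × 0.04347 = 0.05351 μSv/h.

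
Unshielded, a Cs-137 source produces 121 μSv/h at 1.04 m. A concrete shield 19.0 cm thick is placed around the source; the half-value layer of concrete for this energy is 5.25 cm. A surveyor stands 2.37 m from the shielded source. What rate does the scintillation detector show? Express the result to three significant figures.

Distance alone: (1.04/2.37)² = 0.1926, so 121 × 0.1926 = 23.30 μSv/h.
Shield: 19.0/5.25 = 3.619 half-value layers → attenuation 2^(−3.619) = 0.08139.
Combined: 23.30 × 0.08139 = 1.896 μSv/h.

1.90 μSv/h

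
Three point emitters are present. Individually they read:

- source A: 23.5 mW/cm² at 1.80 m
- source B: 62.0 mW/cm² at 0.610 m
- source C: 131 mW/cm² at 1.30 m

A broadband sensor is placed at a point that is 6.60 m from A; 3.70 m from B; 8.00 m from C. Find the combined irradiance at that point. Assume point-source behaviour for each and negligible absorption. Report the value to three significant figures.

6.89 mW/cm²

Each source contributes Iᵢ·(dᵢ/rᵢ)²; contributions add.
A: 23.5 × (1.80/6.60)² = 1.748 mW/cm²
B: 62.0 × (0.610/3.70)² = 1.685 mW/cm²
C: 131 × (1.30/8.00)² = 3.459 mW/cm²
Total = 1.748 + 1.685 + 3.459 = 6.892 mW/cm².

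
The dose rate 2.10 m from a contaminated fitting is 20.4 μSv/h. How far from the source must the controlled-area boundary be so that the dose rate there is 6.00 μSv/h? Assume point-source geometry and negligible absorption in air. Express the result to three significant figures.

Using I₁d₁² = I₂d₂², d₂ = d₁·√(I₁/I₂).
I₁/I₂ = 20.4/6.00 = 3.400, so d₂ = 2.10 × √3.400 = 3.872 m.

3.87 m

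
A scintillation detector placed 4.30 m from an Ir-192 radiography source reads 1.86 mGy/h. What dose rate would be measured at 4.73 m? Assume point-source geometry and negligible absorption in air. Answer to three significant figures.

Applying the 1/r² law, scaling from 4.30 m to 4.73 m:
1.86 × (4.30/4.73)² = 1.86 × 0.8264 = 1.537 mGy/h.

1.54 mGy/h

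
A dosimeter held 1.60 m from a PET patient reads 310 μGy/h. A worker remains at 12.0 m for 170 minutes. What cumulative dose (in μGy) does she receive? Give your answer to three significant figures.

15.6 μGy

Intensity scales as (d₁/d₂)², so rate at 12.0 m:
(1.60/12.0)² = 0.01778, so 310 × 0.01778 = 5.512 μGy/h.
Dose = rate × time = 5.512 μGy/h × 2.833 h = 15.62 μGy.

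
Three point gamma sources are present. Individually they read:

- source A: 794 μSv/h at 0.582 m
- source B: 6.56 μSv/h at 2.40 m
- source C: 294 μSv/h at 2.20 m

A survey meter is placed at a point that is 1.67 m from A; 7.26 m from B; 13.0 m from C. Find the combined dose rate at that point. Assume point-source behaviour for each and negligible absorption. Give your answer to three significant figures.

Each source contributes Iᵢ·(dᵢ/rᵢ)²; contributions add.
A: 794 × (0.582/1.67)² = 96.43 μSv/h
B: 6.56 × (2.40/7.26)² = 0.7169 μSv/h
C: 294 × (2.20/13.0)² = 8.420 μSv/h
Total = 96.43 + 0.7169 + 8.420 = 105.6 μSv/h.

106 μSv/h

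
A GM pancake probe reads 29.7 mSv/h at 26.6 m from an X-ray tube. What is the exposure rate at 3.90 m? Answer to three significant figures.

Since intensity falls as 1/r², the rate at 3.90 m is
29.7 × (26.6/3.90)² = 29.7 × 46.52 = 1382 mSv/h.

1380 mSv/h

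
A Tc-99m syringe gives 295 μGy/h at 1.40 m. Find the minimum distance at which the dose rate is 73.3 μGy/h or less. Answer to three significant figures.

Applying the 1/r² law, d₂ = d₁·√(I₁/I₂).
I₁/I₂ = 295/73.3 = 4.025, so d₂ = 1.40 × √4.025 = 2.809 m.

2.81 m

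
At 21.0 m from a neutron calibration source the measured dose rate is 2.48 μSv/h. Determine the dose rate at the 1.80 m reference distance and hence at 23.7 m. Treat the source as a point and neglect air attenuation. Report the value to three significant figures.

338 μSv/h; 1.95 μSv/h

Applying the 1/r² law,
At 1.80 m: 2.48 × (21.0/1.80)² = 2.48 × 136.1 = 337.5 μSv/h
At 23.7 m: (1.80/23.7)² = 0.005768, so 337.5 × 0.005768 = 1.947 μSv/h.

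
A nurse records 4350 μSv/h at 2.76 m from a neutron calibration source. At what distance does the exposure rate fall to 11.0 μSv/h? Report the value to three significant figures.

By the inverse-square law, d₂ = d₁·√(I₁/I₂).
I₁/I₂ = 4350/11.0 = 395.5, so d₂ = 2.76 × √395.5 = 54.89 m.

54.9 m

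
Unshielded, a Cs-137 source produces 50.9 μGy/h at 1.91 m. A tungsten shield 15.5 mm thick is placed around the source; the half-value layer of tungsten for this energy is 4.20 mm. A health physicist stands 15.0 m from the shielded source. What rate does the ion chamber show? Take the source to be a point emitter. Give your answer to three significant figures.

Distance alone: 50.9 × (1.91/15.0)² = 50.9 × 0.01621 = 0.8251 μGy/h.
Shield: 15.5/4.20 = 3.690 half-value layers → attenuation 2^(−3.690) = 0.07748.
Combined: 0.8251 × 0.07748 = 0.06393 μGy/h.

0.0639 μGy/h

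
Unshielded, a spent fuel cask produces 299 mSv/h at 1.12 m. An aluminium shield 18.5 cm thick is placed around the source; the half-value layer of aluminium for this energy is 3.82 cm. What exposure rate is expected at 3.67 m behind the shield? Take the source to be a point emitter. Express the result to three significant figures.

Distance alone: 299 × (1.12/3.67)² = 299 × 0.09313 = 27.85 mSv/h.
Shield: 18.5/3.82 = 4.843 half-value layers → attenuation 2^(−4.843) = 0.03484.
Combined: 27.85 × 0.03484 = 0.9703 mSv/h.

0.970 mSv/h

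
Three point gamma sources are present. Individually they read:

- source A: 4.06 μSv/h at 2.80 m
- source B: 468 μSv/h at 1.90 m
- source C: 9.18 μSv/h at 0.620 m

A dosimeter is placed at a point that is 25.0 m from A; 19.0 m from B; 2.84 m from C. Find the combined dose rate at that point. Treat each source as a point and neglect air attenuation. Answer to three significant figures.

By superposition, sum each source's inverse-square contribution:
A: 4.06 × (2.80/25.0)² = 0.05093 μSv/h
B: 468 × (1.90/19.0)² = 4.680 μSv/h
C: 9.18 × (0.620/2.84)² = 0.4375 μSv/h
Total = 0.05093 + 4.680 + 0.4375 = 5.168 μSv/h.

5.17 μSv/h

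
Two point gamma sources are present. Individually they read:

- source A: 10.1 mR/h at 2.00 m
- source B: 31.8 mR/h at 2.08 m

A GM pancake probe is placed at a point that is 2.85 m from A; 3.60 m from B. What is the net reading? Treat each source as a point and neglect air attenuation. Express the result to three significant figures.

By superposition, sum each source's inverse-square contribution:
A: 10.1 × (2.00/2.85)² = 4.974 mR/h
B: 31.8 × (2.08/3.60)² = 10.62 mR/h
Total = 4.974 + 10.62 = 15.59 mR/h.

15.6 mR/h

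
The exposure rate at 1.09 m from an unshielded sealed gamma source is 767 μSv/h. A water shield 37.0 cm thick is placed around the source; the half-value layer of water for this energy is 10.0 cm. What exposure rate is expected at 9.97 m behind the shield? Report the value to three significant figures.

Distance alone: 767 × (1.09/9.97)² = 767 × 0.01195 = 9.166 μSv/h.
Shield: 37.0/10.0 = 3.700 half-value layers → attenuation 2^(−3.700) = 0.07695.
Combined: 9.166 × 0.07695 = 0.7053 μSv/h.

0.705 μSv/h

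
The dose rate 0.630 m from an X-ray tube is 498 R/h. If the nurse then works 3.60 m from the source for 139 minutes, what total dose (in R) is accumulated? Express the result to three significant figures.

Intensity scales as (d₁/d₂)², so rate at 3.60 m:
(0.630/3.60)² = 0.03062, so 498 × 0.03062 = 15.25 R/h.
Dose = rate × time = 15.25 R/h × 2.317 h = 35.33 R.

35.3 R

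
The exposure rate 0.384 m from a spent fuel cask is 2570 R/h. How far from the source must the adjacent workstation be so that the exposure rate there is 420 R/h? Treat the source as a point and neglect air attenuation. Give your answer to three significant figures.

0.950 m

Intensity scales as (d₁/d₂)², so d₂ = d₁·√(I₁/I₂).
I₁/I₂ = 2570/420 = 6.119, so d₂ = 0.384 × √6.119 = 0.9499 m.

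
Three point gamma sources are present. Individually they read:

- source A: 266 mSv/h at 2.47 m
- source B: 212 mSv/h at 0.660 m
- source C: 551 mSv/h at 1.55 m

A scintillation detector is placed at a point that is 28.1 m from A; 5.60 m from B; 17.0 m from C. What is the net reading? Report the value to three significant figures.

9.58 mSv/h

By superposition, sum each source's inverse-square contribution:
A: 266 × (2.47/28.1)² = 2.055 mSv/h
B: 212 × (0.660/5.60)² = 2.945 mSv/h
C: 551 × (1.55/17.0)² = 4.581 mSv/h
Total = 2.055 + 2.945 + 4.581 = 9.581 mSv/h.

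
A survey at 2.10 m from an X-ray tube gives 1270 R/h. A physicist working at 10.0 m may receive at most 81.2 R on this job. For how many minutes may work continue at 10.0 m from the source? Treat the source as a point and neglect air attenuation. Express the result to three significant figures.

87.0 min

By the inverse-square law, rate at 10.0 m:
(2.10/10.0)² = 0.04410, so 1270 × 0.04410 = 56.01 R/h.
Stay time = 81.2 R ÷ 56.01 R/h = 1.450 h = 87.00 min.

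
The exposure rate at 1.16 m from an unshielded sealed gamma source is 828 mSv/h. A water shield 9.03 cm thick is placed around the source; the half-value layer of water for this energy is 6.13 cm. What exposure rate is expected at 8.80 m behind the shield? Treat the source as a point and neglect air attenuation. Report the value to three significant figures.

5.18 mSv/h

Distance alone: 828 × (1.16/8.80)² = 828 × 0.01738 = 14.39 mSv/h.
Shield: 9.03/6.13 = 1.473 half-value layers → attenuation 2^(−1.473) = 0.3602.
Combined: 14.39 × 0.3602 = 5.183 mSv/h.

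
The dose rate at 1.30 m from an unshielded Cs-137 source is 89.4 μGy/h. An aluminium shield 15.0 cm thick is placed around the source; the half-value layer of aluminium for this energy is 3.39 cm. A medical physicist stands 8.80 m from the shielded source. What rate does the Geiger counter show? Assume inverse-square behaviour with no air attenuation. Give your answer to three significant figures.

0.0908 μGy/h

Distance alone: (1.30/8.80)² = 0.02182, so 89.4 × 0.02182 = 1.951 μGy/h.
Shield: 15.0/3.39 = 4.425 half-value layers → attenuation 2^(−4.425) = 0.04655.
Combined: 1.951 × 0.04655 = 0.09082 μGy/h.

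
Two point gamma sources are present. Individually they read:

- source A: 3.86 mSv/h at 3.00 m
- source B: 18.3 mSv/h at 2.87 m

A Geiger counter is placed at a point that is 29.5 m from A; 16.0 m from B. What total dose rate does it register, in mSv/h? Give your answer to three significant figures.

By superposition, sum each source's inverse-square contribution:
A: 3.86 × (3.00/29.5)² = 0.03992 mSv/h
B: 18.3 × (2.87/16.0)² = 0.5888 mSv/h
Total = 0.03992 + 0.5888 = 0.6287 mSv/h.

0.629 mSv/h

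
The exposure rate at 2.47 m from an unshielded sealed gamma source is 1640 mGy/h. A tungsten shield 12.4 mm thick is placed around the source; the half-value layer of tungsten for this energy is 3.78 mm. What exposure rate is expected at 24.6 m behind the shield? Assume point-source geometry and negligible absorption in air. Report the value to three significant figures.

Distance alone: 1640 × (2.47/24.6)² = 1640 × 0.01008 = 16.53 mGy/h.
Shield: 12.4/3.78 = 3.280 half-value layers → attenuation 2^(−3.280) = 0.1029.
Combined: 16.53 × 0.1029 = 1.701 mGy/h.

1.70 mGy/h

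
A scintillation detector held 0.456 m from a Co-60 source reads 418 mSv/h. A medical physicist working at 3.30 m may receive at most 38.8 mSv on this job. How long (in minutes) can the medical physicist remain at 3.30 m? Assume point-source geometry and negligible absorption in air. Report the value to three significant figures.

By the inverse-square law, rate at 3.30 m:
(0.456/3.30)² = 0.01909, so 418 × 0.01909 = 7.980 mSv/h.
Stay time = 38.8 mSv ÷ 7.980 mSv/h = 4.862 h = 291.7 min.

292 min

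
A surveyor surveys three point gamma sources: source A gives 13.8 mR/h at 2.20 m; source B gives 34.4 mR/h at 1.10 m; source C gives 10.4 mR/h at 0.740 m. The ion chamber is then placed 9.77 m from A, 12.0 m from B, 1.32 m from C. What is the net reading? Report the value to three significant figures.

4.26 mR/h

Each source contributes Iᵢ·(dᵢ/rᵢ)²; contributions add.
A: 13.8 × (2.20/9.77)² = 0.6997 mR/h
B: 34.4 × (1.10/12.0)² = 0.2891 mR/h
C: 10.4 × (0.740/1.32)² = 3.269 mR/h
Total = 0.6997 + 0.2891 + 3.269 = 4.258 mR/h.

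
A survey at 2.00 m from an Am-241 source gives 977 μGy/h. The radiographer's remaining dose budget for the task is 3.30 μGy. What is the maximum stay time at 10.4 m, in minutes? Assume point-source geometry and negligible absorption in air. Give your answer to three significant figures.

5.48 min

Since intensity falls as 1/r², rate at 10.4 m:
977 × (2.00/10.4)² = 977 × 0.03698 = 36.13 μGy/h.
Stay time = 3.30 μGy ÷ 36.13 μGy/h = 0.09134 h = 5.480 min.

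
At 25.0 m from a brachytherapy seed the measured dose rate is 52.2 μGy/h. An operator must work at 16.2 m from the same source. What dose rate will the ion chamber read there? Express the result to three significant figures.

By the inverse-square law, scaling from 25.0 m to 16.2 m:
(25.0/16.2)² = 2.381, so 52.2 × 2.381 = 124.3 μGy/h.

124 μGy/h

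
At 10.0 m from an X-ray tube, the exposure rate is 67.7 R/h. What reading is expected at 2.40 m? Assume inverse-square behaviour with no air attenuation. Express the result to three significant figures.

Using I₁d₁² = I₂d₂², the rate at 2.40 m is
(10.0/2.40)² = 17.36, so 67.7 × 17.36 = 1175 R/h.

1180 R/h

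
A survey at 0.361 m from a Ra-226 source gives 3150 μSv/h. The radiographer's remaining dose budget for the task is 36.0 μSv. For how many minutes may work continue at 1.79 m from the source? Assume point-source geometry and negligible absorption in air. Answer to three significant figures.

16.9 min

Since intensity falls as 1/r², rate at 1.79 m:
(0.361/1.79)² = 0.04067, so 3150 × 0.04067 = 128.1 μSv/h.
Stay time = 36.0 μSv ÷ 128.1 μSv/h = 0.2810 h = 16.86 min.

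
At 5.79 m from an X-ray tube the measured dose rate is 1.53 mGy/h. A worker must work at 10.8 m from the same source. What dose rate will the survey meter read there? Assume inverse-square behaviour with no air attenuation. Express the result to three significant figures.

By the inverse-square law, scaling from 5.79 m to 10.8 m:
1.53 × (5.79/10.8)² = 1.53 × 0.2874 = 0.4397 mGy/h.

0.440 mGy/h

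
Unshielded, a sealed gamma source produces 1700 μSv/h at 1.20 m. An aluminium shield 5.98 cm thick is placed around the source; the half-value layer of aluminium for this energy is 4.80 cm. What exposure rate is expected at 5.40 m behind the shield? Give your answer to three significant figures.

35.4 μSv/h

Distance alone: (1.20/5.40)² = 0.04938, so 1700 × 0.04938 = 83.95 μSv/h.
Shield: 5.98/4.80 = 1.246 half-value layers → attenuation 2^(−1.246) = 0.4216.
Combined: 83.95 × 0.4216 = 35.39 μSv/h.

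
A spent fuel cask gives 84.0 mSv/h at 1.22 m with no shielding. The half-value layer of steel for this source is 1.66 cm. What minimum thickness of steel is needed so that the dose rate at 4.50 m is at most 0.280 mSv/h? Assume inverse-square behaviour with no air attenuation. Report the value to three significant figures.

At 4.50 m, distance alone gives 84.0 × (1.22/4.50)² = 84.0 × 0.07350 = 6.174 mSv/h.
Further attenuation needed: 6.174/0.280 = 22.05.
n = log₂(22.05) = 4.463 half-value layers.
Thickness = 4.463 × 1.66 cm = 7.409 cm.

7.41 cm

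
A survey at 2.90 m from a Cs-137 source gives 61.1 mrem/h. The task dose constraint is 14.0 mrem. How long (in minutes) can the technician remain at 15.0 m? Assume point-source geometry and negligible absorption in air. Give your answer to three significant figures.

368 min

Applying the 1/r² law, rate at 15.0 m:
61.1 × (2.90/15.0)² = 61.1 × 0.03738 = 2.284 mrem/h.
Stay time = 14.0 mrem ÷ 2.284 mrem/h = 6.130 h = 367.8 min.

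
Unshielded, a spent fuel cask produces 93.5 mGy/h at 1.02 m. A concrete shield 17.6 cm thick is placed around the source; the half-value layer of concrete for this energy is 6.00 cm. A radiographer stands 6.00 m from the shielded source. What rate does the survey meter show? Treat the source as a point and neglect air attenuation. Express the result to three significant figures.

Distance alone: (1.02/6.00)² = 0.02890, so 93.5 × 0.02890 = 2.702 mGy/h.
Shield: 17.6/6.00 = 2.933 half-value layers → attenuation 2^(−2.933) = 0.1309.
Combined: 2.702 × 0.1309 = 0.3537 mGy/h.

0.354 mGy/h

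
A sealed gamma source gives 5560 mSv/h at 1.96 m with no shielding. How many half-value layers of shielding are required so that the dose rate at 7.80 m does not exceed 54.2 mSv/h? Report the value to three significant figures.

At 7.80 m, distance alone gives (1.96/7.80)² = 0.06314, so 5560 × 0.06314 = 351.1 mSv/h.
Further attenuation needed: 351.1/54.2 = 6.478.
n = log₂(6.478) = 2.696 half-value layers.

2.70 half-value layers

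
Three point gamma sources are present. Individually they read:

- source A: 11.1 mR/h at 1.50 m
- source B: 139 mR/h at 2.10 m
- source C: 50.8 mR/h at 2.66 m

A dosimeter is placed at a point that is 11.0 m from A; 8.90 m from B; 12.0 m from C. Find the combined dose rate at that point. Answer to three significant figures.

By superposition, sum each source's inverse-square contribution:
A: 11.1 × (1.50/11.0)² = 0.2064 mR/h
B: 139 × (2.10/8.90)² = 7.739 mR/h
C: 50.8 × (2.66/12.0)² = 2.496 mR/h
Total = 0.2064 + 7.739 + 2.496 = 10.44 mR/h.

10.4 mR/h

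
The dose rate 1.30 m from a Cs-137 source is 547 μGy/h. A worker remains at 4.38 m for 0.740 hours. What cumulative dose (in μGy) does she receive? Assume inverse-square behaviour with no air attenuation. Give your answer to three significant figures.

Intensity scales as (d₁/d₂)², so rate at 4.38 m:
(1.30/4.38)² = 0.08809, so 547 × 0.08809 = 48.19 μGy/h.
Dose = rate × time = 48.19 μGy/h × 0.7400 h = 35.66 μGy.

35.7 μGy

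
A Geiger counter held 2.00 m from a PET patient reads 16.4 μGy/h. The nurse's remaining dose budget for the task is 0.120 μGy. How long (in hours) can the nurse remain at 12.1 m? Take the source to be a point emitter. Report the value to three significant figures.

0.268 h

Applying the 1/r² law, rate at 12.1 m:
16.4 × (2.00/12.1)² = 16.4 × 0.02732 = 0.4480 μGy/h.
Stay time = 0.120 μGy ÷ 0.4480 μGy/h = 0.2679 h.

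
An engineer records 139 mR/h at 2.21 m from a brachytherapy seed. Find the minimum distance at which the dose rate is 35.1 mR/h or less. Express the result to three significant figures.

4.40 m

Using I₁d₁² = I₂d₂², d₂ = d₁·√(I₁/I₂).
I₁/I₂ = 139/35.1 = 3.960, so d₂ = 2.21 × √3.960 = 4.398 m.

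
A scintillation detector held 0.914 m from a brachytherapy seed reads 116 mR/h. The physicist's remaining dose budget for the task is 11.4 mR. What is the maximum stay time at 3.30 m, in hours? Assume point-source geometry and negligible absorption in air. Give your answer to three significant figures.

Using I₁d₁² = I₂d₂², rate at 3.30 m:
116 × (0.914/3.30)² = 116 × 0.07671 = 8.898 mR/h.
Stay time = 11.4 mR ÷ 8.898 mR/h = 1.281 h.

1.28 h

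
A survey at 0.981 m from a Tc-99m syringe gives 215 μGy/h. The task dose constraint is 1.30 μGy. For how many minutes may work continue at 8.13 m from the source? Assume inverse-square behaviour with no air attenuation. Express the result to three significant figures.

Since intensity falls as 1/r², rate at 8.13 m:
215 × (0.981/8.13)² = 215 × 0.01456 = 3.130 μGy/h.
Stay time = 1.30 μGy ÷ 3.130 μGy/h = 0.4153 h = 24.92 min.

24.9 min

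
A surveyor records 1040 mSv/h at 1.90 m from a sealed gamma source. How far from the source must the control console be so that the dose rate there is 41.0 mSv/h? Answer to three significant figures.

9.57 m

By the inverse-square law, d₂ = d₁·√(I₁/I₂).
I₁/I₂ = 1040/41.0 = 25.37, so d₂ = 1.90 × √25.37 = 9.570 m.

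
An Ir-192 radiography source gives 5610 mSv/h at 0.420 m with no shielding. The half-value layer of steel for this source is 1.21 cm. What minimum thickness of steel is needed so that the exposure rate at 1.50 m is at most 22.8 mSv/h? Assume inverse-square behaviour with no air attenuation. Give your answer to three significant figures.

At 1.50 m, distance alone gives (0.420/1.50)² = 0.07840, so 5610 × 0.07840 = 439.8 mSv/h.
Further attenuation needed: 439.8/22.8 = 19.29.
n = log₂(19.29) = 4.270 half-value layers.
Thickness = 4.270 × 1.21 cm = 5.167 cm.

5.17 cm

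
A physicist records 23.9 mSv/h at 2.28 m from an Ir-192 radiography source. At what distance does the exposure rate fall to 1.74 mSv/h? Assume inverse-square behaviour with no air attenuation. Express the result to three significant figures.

8.45 m

Applying the 1/r² law, d₂ = d₁·√(I₁/I₂).
I₁/I₂ = 23.9/1.74 = 13.74, so d₂ = 2.28 × √13.74 = 8.451 m.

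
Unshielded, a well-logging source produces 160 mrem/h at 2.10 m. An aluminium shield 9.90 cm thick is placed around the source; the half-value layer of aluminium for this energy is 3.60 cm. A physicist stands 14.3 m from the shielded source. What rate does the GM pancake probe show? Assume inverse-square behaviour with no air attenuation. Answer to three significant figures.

0.513 mrem/h

Distance alone: 160 × (2.10/14.3)² = 160 × 0.02157 = 3.451 mrem/h.
Shield: 9.90/3.60 = 2.750 half-value layers → attenuation 2^(−2.750) = 0.1487.
Combined: 3.451 × 0.1487 = 0.5132 mrem/h.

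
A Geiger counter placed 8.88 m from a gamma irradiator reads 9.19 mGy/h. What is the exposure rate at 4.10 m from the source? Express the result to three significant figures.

Intensity scales as (d₁/d₂)², so scaling from 8.88 m to 4.10 m:
(8.88/4.10)² = 4.691, so 9.19 × 4.691 = 43.11 mGy/h.

43.1 mGy/h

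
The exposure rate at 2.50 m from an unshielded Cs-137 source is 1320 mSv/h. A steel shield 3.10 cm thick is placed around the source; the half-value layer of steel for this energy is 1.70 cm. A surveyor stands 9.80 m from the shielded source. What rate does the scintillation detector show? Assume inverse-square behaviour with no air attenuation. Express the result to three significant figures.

24.3 mSv/h

Distance alone: 1320 × (2.50/9.80)² = 1320 × 0.06508 = 85.91 mSv/h.
Shield: 3.10/1.70 = 1.824 half-value layers → attenuation 2^(−1.824) = 0.2824.
Combined: 85.91 × 0.2824 = 24.26 mSv/h.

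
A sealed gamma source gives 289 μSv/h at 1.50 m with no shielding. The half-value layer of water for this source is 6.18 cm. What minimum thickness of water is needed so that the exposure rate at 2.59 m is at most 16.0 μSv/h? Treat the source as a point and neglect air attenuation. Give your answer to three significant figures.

At 2.59 m, distance alone gives 289 × (1.50/2.59)² = 289 × 0.3354 = 96.93 μSv/h.
Further attenuation needed: 96.93/16.0 = 6.058.
n = log₂(6.058) = 2.599 half-value layers.
Thickness = 2.599 × 6.18 cm = 16.06 cm.

16.1 cm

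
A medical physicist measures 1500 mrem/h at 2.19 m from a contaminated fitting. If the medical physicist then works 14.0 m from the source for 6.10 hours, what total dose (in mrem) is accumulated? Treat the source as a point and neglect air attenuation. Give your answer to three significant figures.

224 mrem

Applying the 1/r² law, rate at 14.0 m:
(2.19/14.0)² = 0.02447, so 1500 × 0.02447 = 36.70 mrem/h.
Dose = rate × time = 36.70 mrem/h × 6.100 h = 223.9 mrem.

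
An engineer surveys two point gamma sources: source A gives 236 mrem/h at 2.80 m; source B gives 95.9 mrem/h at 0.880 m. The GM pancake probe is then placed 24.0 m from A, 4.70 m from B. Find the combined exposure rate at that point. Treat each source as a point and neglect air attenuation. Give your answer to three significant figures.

6.57 mrem/h

By superposition, sum each source's inverse-square contribution:
A: 236 × (2.80/24.0)² = 3.212 mrem/h
B: 95.9 × (0.880/4.70)² = 3.362 mrem/h
Total = 3.212 + 3.362 = 6.574 mrem/h.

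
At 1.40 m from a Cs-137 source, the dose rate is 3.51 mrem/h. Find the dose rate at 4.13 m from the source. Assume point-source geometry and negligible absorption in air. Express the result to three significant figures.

Intensity scales as (d₁/d₂)², so the rate at 4.13 m is
(1.40/4.13)² = 0.1149, so 3.51 × 0.1149 = 0.4033 mrem/h.

0.403 mrem/h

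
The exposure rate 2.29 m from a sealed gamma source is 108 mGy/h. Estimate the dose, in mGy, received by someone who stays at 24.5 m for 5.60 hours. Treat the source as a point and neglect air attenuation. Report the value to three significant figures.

Applying the 1/r² law, rate at 24.5 m:
108 × (2.29/24.5)² = 108 × 0.008737 = 0.9436 mGy/h.
Dose = rate × time = 0.9436 mGy/h × 5.600 h = 5.284 mGy.

5.28 mGy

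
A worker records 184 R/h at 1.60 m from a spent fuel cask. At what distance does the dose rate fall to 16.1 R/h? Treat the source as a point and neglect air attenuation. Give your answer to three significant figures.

5.41 m

Intensity scales as (d₁/d₂)², so d₂ = d₁·√(I₁/I₂).
I₁/I₂ = 184/16.1 = 11.43, so d₂ = 1.60 × √11.43 = 5.409 m.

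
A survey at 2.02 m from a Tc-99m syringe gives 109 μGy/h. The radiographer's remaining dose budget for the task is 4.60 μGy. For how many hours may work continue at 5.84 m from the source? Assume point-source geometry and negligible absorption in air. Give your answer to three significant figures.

Since intensity falls as 1/r², rate at 5.84 m:
109 × (2.02/5.84)² = 109 × 0.1196 = 13.04 μGy/h.
Stay time = 4.60 μGy ÷ 13.04 μGy/h = 0.3528 h.

0.353 h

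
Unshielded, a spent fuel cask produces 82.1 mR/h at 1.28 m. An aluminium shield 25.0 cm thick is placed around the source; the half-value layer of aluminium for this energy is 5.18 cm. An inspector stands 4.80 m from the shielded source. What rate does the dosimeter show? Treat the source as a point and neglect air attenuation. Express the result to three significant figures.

Distance alone: (1.28/4.80)² = 0.07111, so 82.1 × 0.07111 = 5.838 mR/h.
Shield: 25.0/5.18 = 4.826 half-value layers → attenuation 2^(−4.826) = 0.03526.
Combined: 5.838 × 0.03526 = 0.2058 mR/h.

0.206 mR/h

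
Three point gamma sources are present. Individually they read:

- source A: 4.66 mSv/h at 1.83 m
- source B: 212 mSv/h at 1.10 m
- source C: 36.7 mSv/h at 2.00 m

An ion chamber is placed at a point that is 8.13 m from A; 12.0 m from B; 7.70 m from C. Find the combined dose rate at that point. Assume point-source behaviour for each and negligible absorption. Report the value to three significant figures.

Each source contributes Iᵢ·(dᵢ/rᵢ)²; contributions add.
A: 4.66 × (1.83/8.13)² = 0.2361 mSv/h
B: 212 × (1.10/12.0)² = 1.781 mSv/h
C: 36.7 × (2.00/7.70)² = 2.476 mSv/h
Total = 0.2361 + 1.781 + 2.476 = 4.493 mSv/h.

4.49 mSv/h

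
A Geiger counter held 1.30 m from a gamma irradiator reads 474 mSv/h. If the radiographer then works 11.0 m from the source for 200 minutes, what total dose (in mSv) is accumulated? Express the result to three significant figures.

Applying the 1/r² law, rate at 11.0 m:
(1.30/11.0)² = 0.01397, so 474 × 0.01397 = 6.622 mSv/h.
Dose = rate × time = 6.622 mSv/h × 3.333 h = 22.07 mSv.

22.1 mSv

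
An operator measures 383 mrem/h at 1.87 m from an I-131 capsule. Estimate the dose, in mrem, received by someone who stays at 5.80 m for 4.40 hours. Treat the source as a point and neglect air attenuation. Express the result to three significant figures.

Intensity scales as (d₁/d₂)², so rate at 5.80 m:
383 × (1.87/5.80)² = 383 × 0.1040 = 39.83 mrem/h.
Dose = rate × time = 39.83 mrem/h × 4.400 h = 175.3 mrem.

175 mrem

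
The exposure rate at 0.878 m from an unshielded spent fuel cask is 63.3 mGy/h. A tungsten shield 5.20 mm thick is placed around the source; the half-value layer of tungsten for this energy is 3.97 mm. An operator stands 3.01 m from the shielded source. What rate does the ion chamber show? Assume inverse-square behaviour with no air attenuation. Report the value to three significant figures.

Distance alone: (0.878/3.01)² = 0.08509, so 63.3 × 0.08509 = 5.386 mGy/h.
Shield: 5.20/3.97 = 1.310 half-value layers → attenuation 2^(−1.310) = 0.4033.
Combined: 5.386 × 0.4033 = 2.172 mGy/h.

2.17 mGy/h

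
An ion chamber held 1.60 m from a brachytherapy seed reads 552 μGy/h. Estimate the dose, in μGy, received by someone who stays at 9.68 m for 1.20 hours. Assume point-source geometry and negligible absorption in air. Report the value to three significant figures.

Intensity scales as (d₁/d₂)², so rate at 9.68 m:
552 × (1.60/9.68)² = 552 × 0.02732 = 15.08 μGy/h.
Dose = rate × time = 15.08 μGy/h × 1.200 h = 18.10 μGy.

18.1 μGy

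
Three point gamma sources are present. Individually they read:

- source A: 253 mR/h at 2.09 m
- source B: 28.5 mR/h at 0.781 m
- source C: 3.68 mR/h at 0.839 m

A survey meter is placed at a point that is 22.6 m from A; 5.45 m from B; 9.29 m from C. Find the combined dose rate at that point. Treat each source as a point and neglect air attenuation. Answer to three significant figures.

Each source contributes Iᵢ·(dᵢ/rᵢ)²; contributions add.
A: 253 × (2.09/22.6)² = 2.164 mR/h
B: 28.5 × (0.781/5.45)² = 0.5853 mR/h
C: 3.68 × (0.839/9.29)² = 0.03002 mR/h
Total = 2.164 + 0.5853 + 0.03002 = 2.779 mR/h.

2.78 mR/h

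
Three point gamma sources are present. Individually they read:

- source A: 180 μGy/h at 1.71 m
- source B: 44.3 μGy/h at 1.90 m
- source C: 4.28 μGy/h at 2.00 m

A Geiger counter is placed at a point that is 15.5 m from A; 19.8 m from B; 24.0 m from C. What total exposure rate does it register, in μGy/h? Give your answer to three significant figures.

Each source contributes Iᵢ·(dᵢ/rᵢ)²; contributions add.
A: 180 × (1.71/15.5)² = 2.191 μGy/h
B: 44.3 × (1.90/19.8)² = 0.4079 μGy/h
C: 4.28 × (2.00/24.0)² = 0.02972 μGy/h
Total = 2.191 + 0.4079 + 0.02972 = 2.629 μGy/h.

2.63 μGy/h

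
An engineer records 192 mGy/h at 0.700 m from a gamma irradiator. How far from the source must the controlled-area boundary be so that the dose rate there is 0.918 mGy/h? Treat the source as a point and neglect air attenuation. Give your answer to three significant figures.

10.1 m

Applying the 1/r² law, d₂ = d₁·√(I₁/I₂).
I₁/I₂ = 192/0.918 = 209.2, so d₂ = 0.700 × √209.2 = 10.12 m.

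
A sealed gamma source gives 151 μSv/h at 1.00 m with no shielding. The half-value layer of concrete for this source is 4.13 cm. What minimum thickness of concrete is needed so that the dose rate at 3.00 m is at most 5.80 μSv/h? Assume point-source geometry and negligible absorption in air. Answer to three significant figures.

6.33 cm

At 3.00 m, distance alone gives (1.00/3.00)² = 0.1111, so 151 × 0.1111 = 16.78 μSv/h.
Further attenuation needed: 16.78/5.80 = 2.893.
n = log₂(2.893) = 1.533 half-value layers.
Thickness = 1.533 × 4.13 cm = 6.331 cm.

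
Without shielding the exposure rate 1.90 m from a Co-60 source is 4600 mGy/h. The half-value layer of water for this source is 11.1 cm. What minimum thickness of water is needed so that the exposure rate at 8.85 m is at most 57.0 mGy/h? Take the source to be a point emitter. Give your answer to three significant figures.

21.0 cm

At 8.85 m, distance alone gives 4600 × (1.90/8.85)² = 4600 × 0.04609 = 212.0 mGy/h.
Further attenuation needed: 212.0/57.0 = 3.719.
n = log₂(3.719) = 1.895 half-value layers.
Thickness = 1.895 × 11.1 cm = 21.03 cm.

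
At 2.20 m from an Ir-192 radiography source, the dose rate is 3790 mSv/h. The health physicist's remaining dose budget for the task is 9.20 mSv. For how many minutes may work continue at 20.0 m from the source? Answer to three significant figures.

12.0 min

By the inverse-square law, rate at 20.0 m:
(2.20/20.0)² = 0.01210, so 3790 × 0.01210 = 45.86 mSv/h.
Stay time = 9.20 mSv ÷ 45.86 mSv/h = 0.2006 h = 12.04 min.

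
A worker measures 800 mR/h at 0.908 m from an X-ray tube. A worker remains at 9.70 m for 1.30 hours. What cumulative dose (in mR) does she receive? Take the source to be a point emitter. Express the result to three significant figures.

Applying the 1/r² law, rate at 9.70 m:
(0.908/9.70)² = 0.008763, so 800 × 0.008763 = 7.010 mR/h.
Dose = rate × time = 7.010 mR/h × 1.300 h = 9.113 mR.

9.11 mR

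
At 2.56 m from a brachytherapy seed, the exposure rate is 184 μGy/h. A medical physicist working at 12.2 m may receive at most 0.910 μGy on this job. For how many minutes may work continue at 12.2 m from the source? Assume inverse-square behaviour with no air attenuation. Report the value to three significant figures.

Using I₁d₁² = I₂d₂², rate at 12.2 m:
184 × (2.56/12.2)² = 184 × 0.04403 = 8.102 μGy/h.
Stay time = 0.910 μGy ÷ 8.102 μGy/h = 0.1123 h = 6.738 min.

6.74 min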